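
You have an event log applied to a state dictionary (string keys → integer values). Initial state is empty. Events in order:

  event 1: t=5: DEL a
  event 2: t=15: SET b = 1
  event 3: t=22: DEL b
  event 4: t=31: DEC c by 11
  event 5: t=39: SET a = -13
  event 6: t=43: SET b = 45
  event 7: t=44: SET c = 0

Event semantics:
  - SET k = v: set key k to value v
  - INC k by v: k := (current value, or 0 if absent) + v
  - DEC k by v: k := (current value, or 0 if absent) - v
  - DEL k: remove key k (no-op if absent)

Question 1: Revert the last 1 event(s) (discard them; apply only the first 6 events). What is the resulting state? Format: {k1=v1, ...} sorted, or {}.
Answer: {a=-13, b=45, c=-11}

Derivation:
Keep first 6 events (discard last 1):
  after event 1 (t=5: DEL a): {}
  after event 2 (t=15: SET b = 1): {b=1}
  after event 3 (t=22: DEL b): {}
  after event 4 (t=31: DEC c by 11): {c=-11}
  after event 5 (t=39: SET a = -13): {a=-13, c=-11}
  after event 6 (t=43: SET b = 45): {a=-13, b=45, c=-11}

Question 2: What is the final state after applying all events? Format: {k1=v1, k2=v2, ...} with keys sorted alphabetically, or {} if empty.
  after event 1 (t=5: DEL a): {}
  after event 2 (t=15: SET b = 1): {b=1}
  after event 3 (t=22: DEL b): {}
  after event 4 (t=31: DEC c by 11): {c=-11}
  after event 5 (t=39: SET a = -13): {a=-13, c=-11}
  after event 6 (t=43: SET b = 45): {a=-13, b=45, c=-11}
  after event 7 (t=44: SET c = 0): {a=-13, b=45, c=0}

Answer: {a=-13, b=45, c=0}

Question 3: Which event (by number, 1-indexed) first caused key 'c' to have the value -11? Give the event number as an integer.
Answer: 4

Derivation:
Looking for first event where c becomes -11:
  event 4: c (absent) -> -11  <-- first match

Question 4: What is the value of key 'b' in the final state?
Track key 'b' through all 7 events:
  event 1 (t=5: DEL a): b unchanged
  event 2 (t=15: SET b = 1): b (absent) -> 1
  event 3 (t=22: DEL b): b 1 -> (absent)
  event 4 (t=31: DEC c by 11): b unchanged
  event 5 (t=39: SET a = -13): b unchanged
  event 6 (t=43: SET b = 45): b (absent) -> 45
  event 7 (t=44: SET c = 0): b unchanged
Final: b = 45

Answer: 45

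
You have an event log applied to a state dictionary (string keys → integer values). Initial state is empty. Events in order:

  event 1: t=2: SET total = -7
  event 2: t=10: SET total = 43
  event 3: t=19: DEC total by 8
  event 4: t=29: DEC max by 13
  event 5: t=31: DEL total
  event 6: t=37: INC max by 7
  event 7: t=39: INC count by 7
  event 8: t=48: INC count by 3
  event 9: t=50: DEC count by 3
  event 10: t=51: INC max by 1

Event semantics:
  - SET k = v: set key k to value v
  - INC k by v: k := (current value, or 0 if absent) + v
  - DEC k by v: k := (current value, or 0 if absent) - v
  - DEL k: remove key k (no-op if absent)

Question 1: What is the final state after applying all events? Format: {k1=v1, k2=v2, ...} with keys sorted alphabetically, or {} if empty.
  after event 1 (t=2: SET total = -7): {total=-7}
  after event 2 (t=10: SET total = 43): {total=43}
  after event 3 (t=19: DEC total by 8): {total=35}
  after event 4 (t=29: DEC max by 13): {max=-13, total=35}
  after event 5 (t=31: DEL total): {max=-13}
  after event 6 (t=37: INC max by 7): {max=-6}
  after event 7 (t=39: INC count by 7): {count=7, max=-6}
  after event 8 (t=48: INC count by 3): {count=10, max=-6}
  after event 9 (t=50: DEC count by 3): {count=7, max=-6}
  after event 10 (t=51: INC max by 1): {count=7, max=-5}

Answer: {count=7, max=-5}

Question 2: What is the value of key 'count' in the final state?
Answer: 7

Derivation:
Track key 'count' through all 10 events:
  event 1 (t=2: SET total = -7): count unchanged
  event 2 (t=10: SET total = 43): count unchanged
  event 3 (t=19: DEC total by 8): count unchanged
  event 4 (t=29: DEC max by 13): count unchanged
  event 5 (t=31: DEL total): count unchanged
  event 6 (t=37: INC max by 7): count unchanged
  event 7 (t=39: INC count by 7): count (absent) -> 7
  event 8 (t=48: INC count by 3): count 7 -> 10
  event 9 (t=50: DEC count by 3): count 10 -> 7
  event 10 (t=51: INC max by 1): count unchanged
Final: count = 7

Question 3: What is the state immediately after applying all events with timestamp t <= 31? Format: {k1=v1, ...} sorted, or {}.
Apply events with t <= 31 (5 events):
  after event 1 (t=2: SET total = -7): {total=-7}
  after event 2 (t=10: SET total = 43): {total=43}
  after event 3 (t=19: DEC total by 8): {total=35}
  after event 4 (t=29: DEC max by 13): {max=-13, total=35}
  after event 5 (t=31: DEL total): {max=-13}

Answer: {max=-13}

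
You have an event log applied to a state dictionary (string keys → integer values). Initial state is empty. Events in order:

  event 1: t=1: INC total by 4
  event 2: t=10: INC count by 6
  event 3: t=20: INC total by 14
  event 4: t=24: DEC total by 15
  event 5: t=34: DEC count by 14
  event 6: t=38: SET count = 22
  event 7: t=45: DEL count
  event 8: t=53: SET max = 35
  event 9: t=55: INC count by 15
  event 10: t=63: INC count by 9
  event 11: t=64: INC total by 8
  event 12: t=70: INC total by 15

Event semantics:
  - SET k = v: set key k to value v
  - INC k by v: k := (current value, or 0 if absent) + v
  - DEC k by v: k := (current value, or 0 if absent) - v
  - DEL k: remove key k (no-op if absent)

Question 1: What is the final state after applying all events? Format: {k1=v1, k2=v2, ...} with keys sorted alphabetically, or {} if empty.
Answer: {count=24, max=35, total=26}

Derivation:
  after event 1 (t=1: INC total by 4): {total=4}
  after event 2 (t=10: INC count by 6): {count=6, total=4}
  after event 3 (t=20: INC total by 14): {count=6, total=18}
  after event 4 (t=24: DEC total by 15): {count=6, total=3}
  after event 5 (t=34: DEC count by 14): {count=-8, total=3}
  after event 6 (t=38: SET count = 22): {count=22, total=3}
  after event 7 (t=45: DEL count): {total=3}
  after event 8 (t=53: SET max = 35): {max=35, total=3}
  after event 9 (t=55: INC count by 15): {count=15, max=35, total=3}
  after event 10 (t=63: INC count by 9): {count=24, max=35, total=3}
  after event 11 (t=64: INC total by 8): {count=24, max=35, total=11}
  after event 12 (t=70: INC total by 15): {count=24, max=35, total=26}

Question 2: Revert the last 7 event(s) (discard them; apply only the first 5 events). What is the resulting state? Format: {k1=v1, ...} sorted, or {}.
Answer: {count=-8, total=3}

Derivation:
Keep first 5 events (discard last 7):
  after event 1 (t=1: INC total by 4): {total=4}
  after event 2 (t=10: INC count by 6): {count=6, total=4}
  after event 3 (t=20: INC total by 14): {count=6, total=18}
  after event 4 (t=24: DEC total by 15): {count=6, total=3}
  after event 5 (t=34: DEC count by 14): {count=-8, total=3}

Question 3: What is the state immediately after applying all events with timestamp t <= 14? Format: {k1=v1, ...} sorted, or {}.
Apply events with t <= 14 (2 events):
  after event 1 (t=1: INC total by 4): {total=4}
  after event 2 (t=10: INC count by 6): {count=6, total=4}

Answer: {count=6, total=4}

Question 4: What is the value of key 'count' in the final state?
Track key 'count' through all 12 events:
  event 1 (t=1: INC total by 4): count unchanged
  event 2 (t=10: INC count by 6): count (absent) -> 6
  event 3 (t=20: INC total by 14): count unchanged
  event 4 (t=24: DEC total by 15): count unchanged
  event 5 (t=34: DEC count by 14): count 6 -> -8
  event 6 (t=38: SET count = 22): count -8 -> 22
  event 7 (t=45: DEL count): count 22 -> (absent)
  event 8 (t=53: SET max = 35): count unchanged
  event 9 (t=55: INC count by 15): count (absent) -> 15
  event 10 (t=63: INC count by 9): count 15 -> 24
  event 11 (t=64: INC total by 8): count unchanged
  event 12 (t=70: INC total by 15): count unchanged
Final: count = 24

Answer: 24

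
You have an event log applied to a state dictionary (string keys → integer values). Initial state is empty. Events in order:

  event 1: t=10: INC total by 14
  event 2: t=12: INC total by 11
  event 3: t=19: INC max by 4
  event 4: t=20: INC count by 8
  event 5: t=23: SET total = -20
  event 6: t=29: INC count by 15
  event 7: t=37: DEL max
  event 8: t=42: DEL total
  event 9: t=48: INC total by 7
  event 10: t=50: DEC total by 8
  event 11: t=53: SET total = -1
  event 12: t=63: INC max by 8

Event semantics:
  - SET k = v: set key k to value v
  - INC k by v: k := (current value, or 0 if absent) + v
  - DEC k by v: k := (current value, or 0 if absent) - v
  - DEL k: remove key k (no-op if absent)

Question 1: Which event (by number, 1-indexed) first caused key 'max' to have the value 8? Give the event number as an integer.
Looking for first event where max becomes 8:
  event 3: max = 4
  event 4: max = 4
  event 5: max = 4
  event 6: max = 4
  event 7: max = (absent)
  event 12: max (absent) -> 8  <-- first match

Answer: 12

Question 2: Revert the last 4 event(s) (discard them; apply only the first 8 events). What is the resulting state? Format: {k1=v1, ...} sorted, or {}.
Answer: {count=23}

Derivation:
Keep first 8 events (discard last 4):
  after event 1 (t=10: INC total by 14): {total=14}
  after event 2 (t=12: INC total by 11): {total=25}
  after event 3 (t=19: INC max by 4): {max=4, total=25}
  after event 4 (t=20: INC count by 8): {count=8, max=4, total=25}
  after event 5 (t=23: SET total = -20): {count=8, max=4, total=-20}
  after event 6 (t=29: INC count by 15): {count=23, max=4, total=-20}
  after event 7 (t=37: DEL max): {count=23, total=-20}
  after event 8 (t=42: DEL total): {count=23}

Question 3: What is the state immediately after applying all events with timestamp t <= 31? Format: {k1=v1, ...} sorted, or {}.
Apply events with t <= 31 (6 events):
  after event 1 (t=10: INC total by 14): {total=14}
  after event 2 (t=12: INC total by 11): {total=25}
  after event 3 (t=19: INC max by 4): {max=4, total=25}
  after event 4 (t=20: INC count by 8): {count=8, max=4, total=25}
  after event 5 (t=23: SET total = -20): {count=8, max=4, total=-20}
  after event 6 (t=29: INC count by 15): {count=23, max=4, total=-20}

Answer: {count=23, max=4, total=-20}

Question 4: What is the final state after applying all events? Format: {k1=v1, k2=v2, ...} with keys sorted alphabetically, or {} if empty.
  after event 1 (t=10: INC total by 14): {total=14}
  after event 2 (t=12: INC total by 11): {total=25}
  after event 3 (t=19: INC max by 4): {max=4, total=25}
  after event 4 (t=20: INC count by 8): {count=8, max=4, total=25}
  after event 5 (t=23: SET total = -20): {count=8, max=4, total=-20}
  after event 6 (t=29: INC count by 15): {count=23, max=4, total=-20}
  after event 7 (t=37: DEL max): {count=23, total=-20}
  after event 8 (t=42: DEL total): {count=23}
  after event 9 (t=48: INC total by 7): {count=23, total=7}
  after event 10 (t=50: DEC total by 8): {count=23, total=-1}
  after event 11 (t=53: SET total = -1): {count=23, total=-1}
  after event 12 (t=63: INC max by 8): {count=23, max=8, total=-1}

Answer: {count=23, max=8, total=-1}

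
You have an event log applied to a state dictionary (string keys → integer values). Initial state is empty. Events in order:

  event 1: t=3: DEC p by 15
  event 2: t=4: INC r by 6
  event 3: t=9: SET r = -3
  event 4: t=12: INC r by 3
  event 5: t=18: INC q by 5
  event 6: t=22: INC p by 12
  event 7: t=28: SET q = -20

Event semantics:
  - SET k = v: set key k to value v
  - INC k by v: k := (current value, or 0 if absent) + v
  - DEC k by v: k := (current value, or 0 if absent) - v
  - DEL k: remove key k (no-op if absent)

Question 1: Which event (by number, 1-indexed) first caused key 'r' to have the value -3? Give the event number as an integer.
Answer: 3

Derivation:
Looking for first event where r becomes -3:
  event 2: r = 6
  event 3: r 6 -> -3  <-- first match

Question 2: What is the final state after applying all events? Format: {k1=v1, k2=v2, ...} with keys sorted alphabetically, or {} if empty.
Answer: {p=-3, q=-20, r=0}

Derivation:
  after event 1 (t=3: DEC p by 15): {p=-15}
  after event 2 (t=4: INC r by 6): {p=-15, r=6}
  after event 3 (t=9: SET r = -3): {p=-15, r=-3}
  after event 4 (t=12: INC r by 3): {p=-15, r=0}
  after event 5 (t=18: INC q by 5): {p=-15, q=5, r=0}
  after event 6 (t=22: INC p by 12): {p=-3, q=5, r=0}
  after event 7 (t=28: SET q = -20): {p=-3, q=-20, r=0}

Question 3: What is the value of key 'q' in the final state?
Answer: -20

Derivation:
Track key 'q' through all 7 events:
  event 1 (t=3: DEC p by 15): q unchanged
  event 2 (t=4: INC r by 6): q unchanged
  event 3 (t=9: SET r = -3): q unchanged
  event 4 (t=12: INC r by 3): q unchanged
  event 5 (t=18: INC q by 5): q (absent) -> 5
  event 6 (t=22: INC p by 12): q unchanged
  event 7 (t=28: SET q = -20): q 5 -> -20
Final: q = -20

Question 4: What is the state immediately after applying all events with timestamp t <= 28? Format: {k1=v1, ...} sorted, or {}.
Apply events with t <= 28 (7 events):
  after event 1 (t=3: DEC p by 15): {p=-15}
  after event 2 (t=4: INC r by 6): {p=-15, r=6}
  after event 3 (t=9: SET r = -3): {p=-15, r=-3}
  after event 4 (t=12: INC r by 3): {p=-15, r=0}
  after event 5 (t=18: INC q by 5): {p=-15, q=5, r=0}
  after event 6 (t=22: INC p by 12): {p=-3, q=5, r=0}
  after event 7 (t=28: SET q = -20): {p=-3, q=-20, r=0}

Answer: {p=-3, q=-20, r=0}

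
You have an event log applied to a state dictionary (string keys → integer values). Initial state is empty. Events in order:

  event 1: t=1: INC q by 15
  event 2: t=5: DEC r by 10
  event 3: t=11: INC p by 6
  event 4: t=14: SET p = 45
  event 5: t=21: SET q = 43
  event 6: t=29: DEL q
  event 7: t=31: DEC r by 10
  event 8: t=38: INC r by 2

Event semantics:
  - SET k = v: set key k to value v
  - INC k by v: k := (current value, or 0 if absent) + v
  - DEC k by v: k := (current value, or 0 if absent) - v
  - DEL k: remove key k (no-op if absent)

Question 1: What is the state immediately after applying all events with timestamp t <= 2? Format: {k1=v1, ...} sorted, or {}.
Answer: {q=15}

Derivation:
Apply events with t <= 2 (1 events):
  after event 1 (t=1: INC q by 15): {q=15}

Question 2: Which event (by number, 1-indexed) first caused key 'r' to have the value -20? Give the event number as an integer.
Answer: 7

Derivation:
Looking for first event where r becomes -20:
  event 2: r = -10
  event 3: r = -10
  event 4: r = -10
  event 5: r = -10
  event 6: r = -10
  event 7: r -10 -> -20  <-- first match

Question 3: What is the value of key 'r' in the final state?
Answer: -18

Derivation:
Track key 'r' through all 8 events:
  event 1 (t=1: INC q by 15): r unchanged
  event 2 (t=5: DEC r by 10): r (absent) -> -10
  event 3 (t=11: INC p by 6): r unchanged
  event 4 (t=14: SET p = 45): r unchanged
  event 5 (t=21: SET q = 43): r unchanged
  event 6 (t=29: DEL q): r unchanged
  event 7 (t=31: DEC r by 10): r -10 -> -20
  event 8 (t=38: INC r by 2): r -20 -> -18
Final: r = -18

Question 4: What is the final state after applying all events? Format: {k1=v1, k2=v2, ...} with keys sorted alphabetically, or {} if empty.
  after event 1 (t=1: INC q by 15): {q=15}
  after event 2 (t=5: DEC r by 10): {q=15, r=-10}
  after event 3 (t=11: INC p by 6): {p=6, q=15, r=-10}
  after event 4 (t=14: SET p = 45): {p=45, q=15, r=-10}
  after event 5 (t=21: SET q = 43): {p=45, q=43, r=-10}
  after event 6 (t=29: DEL q): {p=45, r=-10}
  after event 7 (t=31: DEC r by 10): {p=45, r=-20}
  after event 8 (t=38: INC r by 2): {p=45, r=-18}

Answer: {p=45, r=-18}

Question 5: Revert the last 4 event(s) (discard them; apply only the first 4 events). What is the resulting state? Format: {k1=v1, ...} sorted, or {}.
Keep first 4 events (discard last 4):
  after event 1 (t=1: INC q by 15): {q=15}
  after event 2 (t=5: DEC r by 10): {q=15, r=-10}
  after event 3 (t=11: INC p by 6): {p=6, q=15, r=-10}
  after event 4 (t=14: SET p = 45): {p=45, q=15, r=-10}

Answer: {p=45, q=15, r=-10}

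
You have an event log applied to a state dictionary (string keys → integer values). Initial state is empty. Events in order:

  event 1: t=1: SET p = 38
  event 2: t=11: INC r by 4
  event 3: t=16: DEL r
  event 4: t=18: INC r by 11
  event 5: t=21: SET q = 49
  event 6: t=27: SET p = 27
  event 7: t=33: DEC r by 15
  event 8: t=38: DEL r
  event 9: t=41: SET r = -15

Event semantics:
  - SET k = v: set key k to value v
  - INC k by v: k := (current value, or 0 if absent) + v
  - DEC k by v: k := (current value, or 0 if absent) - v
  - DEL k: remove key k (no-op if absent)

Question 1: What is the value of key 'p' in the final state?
Track key 'p' through all 9 events:
  event 1 (t=1: SET p = 38): p (absent) -> 38
  event 2 (t=11: INC r by 4): p unchanged
  event 3 (t=16: DEL r): p unchanged
  event 4 (t=18: INC r by 11): p unchanged
  event 5 (t=21: SET q = 49): p unchanged
  event 6 (t=27: SET p = 27): p 38 -> 27
  event 7 (t=33: DEC r by 15): p unchanged
  event 8 (t=38: DEL r): p unchanged
  event 9 (t=41: SET r = -15): p unchanged
Final: p = 27

Answer: 27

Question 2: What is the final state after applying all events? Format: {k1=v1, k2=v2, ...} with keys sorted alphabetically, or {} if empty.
  after event 1 (t=1: SET p = 38): {p=38}
  after event 2 (t=11: INC r by 4): {p=38, r=4}
  after event 3 (t=16: DEL r): {p=38}
  after event 4 (t=18: INC r by 11): {p=38, r=11}
  after event 5 (t=21: SET q = 49): {p=38, q=49, r=11}
  after event 6 (t=27: SET p = 27): {p=27, q=49, r=11}
  after event 7 (t=33: DEC r by 15): {p=27, q=49, r=-4}
  after event 8 (t=38: DEL r): {p=27, q=49}
  after event 9 (t=41: SET r = -15): {p=27, q=49, r=-15}

Answer: {p=27, q=49, r=-15}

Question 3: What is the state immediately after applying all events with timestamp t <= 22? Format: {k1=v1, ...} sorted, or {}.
Answer: {p=38, q=49, r=11}

Derivation:
Apply events with t <= 22 (5 events):
  after event 1 (t=1: SET p = 38): {p=38}
  after event 2 (t=11: INC r by 4): {p=38, r=4}
  after event 3 (t=16: DEL r): {p=38}
  after event 4 (t=18: INC r by 11): {p=38, r=11}
  after event 5 (t=21: SET q = 49): {p=38, q=49, r=11}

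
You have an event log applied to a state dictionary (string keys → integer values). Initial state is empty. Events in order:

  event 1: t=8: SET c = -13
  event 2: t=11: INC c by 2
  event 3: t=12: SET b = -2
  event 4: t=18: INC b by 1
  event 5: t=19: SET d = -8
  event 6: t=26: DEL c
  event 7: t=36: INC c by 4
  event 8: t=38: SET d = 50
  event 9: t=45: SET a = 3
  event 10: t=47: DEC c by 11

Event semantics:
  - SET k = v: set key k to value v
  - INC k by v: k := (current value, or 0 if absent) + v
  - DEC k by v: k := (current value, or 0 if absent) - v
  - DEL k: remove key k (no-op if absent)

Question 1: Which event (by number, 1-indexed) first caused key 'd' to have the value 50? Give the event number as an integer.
Looking for first event where d becomes 50:
  event 5: d = -8
  event 6: d = -8
  event 7: d = -8
  event 8: d -8 -> 50  <-- first match

Answer: 8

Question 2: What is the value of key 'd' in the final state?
Answer: 50

Derivation:
Track key 'd' through all 10 events:
  event 1 (t=8: SET c = -13): d unchanged
  event 2 (t=11: INC c by 2): d unchanged
  event 3 (t=12: SET b = -2): d unchanged
  event 4 (t=18: INC b by 1): d unchanged
  event 5 (t=19: SET d = -8): d (absent) -> -8
  event 6 (t=26: DEL c): d unchanged
  event 7 (t=36: INC c by 4): d unchanged
  event 8 (t=38: SET d = 50): d -8 -> 50
  event 9 (t=45: SET a = 3): d unchanged
  event 10 (t=47: DEC c by 11): d unchanged
Final: d = 50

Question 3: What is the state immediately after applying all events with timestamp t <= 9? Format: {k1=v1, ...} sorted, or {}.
Answer: {c=-13}

Derivation:
Apply events with t <= 9 (1 events):
  after event 1 (t=8: SET c = -13): {c=-13}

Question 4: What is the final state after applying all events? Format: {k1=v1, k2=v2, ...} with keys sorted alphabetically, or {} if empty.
  after event 1 (t=8: SET c = -13): {c=-13}
  after event 2 (t=11: INC c by 2): {c=-11}
  after event 3 (t=12: SET b = -2): {b=-2, c=-11}
  after event 4 (t=18: INC b by 1): {b=-1, c=-11}
  after event 5 (t=19: SET d = -8): {b=-1, c=-11, d=-8}
  after event 6 (t=26: DEL c): {b=-1, d=-8}
  after event 7 (t=36: INC c by 4): {b=-1, c=4, d=-8}
  after event 8 (t=38: SET d = 50): {b=-1, c=4, d=50}
  after event 9 (t=45: SET a = 3): {a=3, b=-1, c=4, d=50}
  after event 10 (t=47: DEC c by 11): {a=3, b=-1, c=-7, d=50}

Answer: {a=3, b=-1, c=-7, d=50}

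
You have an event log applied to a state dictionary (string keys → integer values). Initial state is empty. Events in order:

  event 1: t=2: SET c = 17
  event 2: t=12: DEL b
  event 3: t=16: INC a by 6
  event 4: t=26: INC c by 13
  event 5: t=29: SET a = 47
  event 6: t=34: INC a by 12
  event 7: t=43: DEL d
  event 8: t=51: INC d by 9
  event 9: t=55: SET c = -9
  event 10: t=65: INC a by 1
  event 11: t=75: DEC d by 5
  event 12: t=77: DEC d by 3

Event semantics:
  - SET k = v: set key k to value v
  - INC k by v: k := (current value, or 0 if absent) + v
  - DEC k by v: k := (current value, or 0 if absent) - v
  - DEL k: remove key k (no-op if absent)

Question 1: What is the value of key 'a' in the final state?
Track key 'a' through all 12 events:
  event 1 (t=2: SET c = 17): a unchanged
  event 2 (t=12: DEL b): a unchanged
  event 3 (t=16: INC a by 6): a (absent) -> 6
  event 4 (t=26: INC c by 13): a unchanged
  event 5 (t=29: SET a = 47): a 6 -> 47
  event 6 (t=34: INC a by 12): a 47 -> 59
  event 7 (t=43: DEL d): a unchanged
  event 8 (t=51: INC d by 9): a unchanged
  event 9 (t=55: SET c = -9): a unchanged
  event 10 (t=65: INC a by 1): a 59 -> 60
  event 11 (t=75: DEC d by 5): a unchanged
  event 12 (t=77: DEC d by 3): a unchanged
Final: a = 60

Answer: 60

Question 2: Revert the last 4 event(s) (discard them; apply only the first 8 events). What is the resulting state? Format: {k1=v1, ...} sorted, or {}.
Keep first 8 events (discard last 4):
  after event 1 (t=2: SET c = 17): {c=17}
  after event 2 (t=12: DEL b): {c=17}
  after event 3 (t=16: INC a by 6): {a=6, c=17}
  after event 4 (t=26: INC c by 13): {a=6, c=30}
  after event 5 (t=29: SET a = 47): {a=47, c=30}
  after event 6 (t=34: INC a by 12): {a=59, c=30}
  after event 7 (t=43: DEL d): {a=59, c=30}
  after event 8 (t=51: INC d by 9): {a=59, c=30, d=9}

Answer: {a=59, c=30, d=9}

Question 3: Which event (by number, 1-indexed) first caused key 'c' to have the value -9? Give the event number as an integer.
Answer: 9

Derivation:
Looking for first event where c becomes -9:
  event 1: c = 17
  event 2: c = 17
  event 3: c = 17
  event 4: c = 30
  event 5: c = 30
  event 6: c = 30
  event 7: c = 30
  event 8: c = 30
  event 9: c 30 -> -9  <-- first match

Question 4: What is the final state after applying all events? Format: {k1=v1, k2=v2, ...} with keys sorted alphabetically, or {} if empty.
Answer: {a=60, c=-9, d=1}

Derivation:
  after event 1 (t=2: SET c = 17): {c=17}
  after event 2 (t=12: DEL b): {c=17}
  after event 3 (t=16: INC a by 6): {a=6, c=17}
  after event 4 (t=26: INC c by 13): {a=6, c=30}
  after event 5 (t=29: SET a = 47): {a=47, c=30}
  after event 6 (t=34: INC a by 12): {a=59, c=30}
  after event 7 (t=43: DEL d): {a=59, c=30}
  after event 8 (t=51: INC d by 9): {a=59, c=30, d=9}
  after event 9 (t=55: SET c = -9): {a=59, c=-9, d=9}
  after event 10 (t=65: INC a by 1): {a=60, c=-9, d=9}
  after event 11 (t=75: DEC d by 5): {a=60, c=-9, d=4}
  after event 12 (t=77: DEC d by 3): {a=60, c=-9, d=1}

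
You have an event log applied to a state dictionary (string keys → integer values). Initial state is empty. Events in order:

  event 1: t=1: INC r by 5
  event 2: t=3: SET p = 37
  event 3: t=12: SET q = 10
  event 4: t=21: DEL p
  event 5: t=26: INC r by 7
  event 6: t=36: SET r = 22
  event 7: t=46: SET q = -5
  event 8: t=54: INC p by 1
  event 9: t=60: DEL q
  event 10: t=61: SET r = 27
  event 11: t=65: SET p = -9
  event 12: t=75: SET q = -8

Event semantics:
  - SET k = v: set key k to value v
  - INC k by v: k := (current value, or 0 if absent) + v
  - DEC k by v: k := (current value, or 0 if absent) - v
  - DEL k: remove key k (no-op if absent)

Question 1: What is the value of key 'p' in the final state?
Answer: -9

Derivation:
Track key 'p' through all 12 events:
  event 1 (t=1: INC r by 5): p unchanged
  event 2 (t=3: SET p = 37): p (absent) -> 37
  event 3 (t=12: SET q = 10): p unchanged
  event 4 (t=21: DEL p): p 37 -> (absent)
  event 5 (t=26: INC r by 7): p unchanged
  event 6 (t=36: SET r = 22): p unchanged
  event 7 (t=46: SET q = -5): p unchanged
  event 8 (t=54: INC p by 1): p (absent) -> 1
  event 9 (t=60: DEL q): p unchanged
  event 10 (t=61: SET r = 27): p unchanged
  event 11 (t=65: SET p = -9): p 1 -> -9
  event 12 (t=75: SET q = -8): p unchanged
Final: p = -9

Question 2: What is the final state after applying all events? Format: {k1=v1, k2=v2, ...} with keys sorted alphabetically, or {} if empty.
Answer: {p=-9, q=-8, r=27}

Derivation:
  after event 1 (t=1: INC r by 5): {r=5}
  after event 2 (t=3: SET p = 37): {p=37, r=5}
  after event 3 (t=12: SET q = 10): {p=37, q=10, r=5}
  after event 4 (t=21: DEL p): {q=10, r=5}
  after event 5 (t=26: INC r by 7): {q=10, r=12}
  after event 6 (t=36: SET r = 22): {q=10, r=22}
  after event 7 (t=46: SET q = -5): {q=-5, r=22}
  after event 8 (t=54: INC p by 1): {p=1, q=-5, r=22}
  after event 9 (t=60: DEL q): {p=1, r=22}
  after event 10 (t=61: SET r = 27): {p=1, r=27}
  after event 11 (t=65: SET p = -9): {p=-9, r=27}
  after event 12 (t=75: SET q = -8): {p=-9, q=-8, r=27}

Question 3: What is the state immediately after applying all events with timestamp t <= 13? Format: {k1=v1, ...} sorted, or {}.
Answer: {p=37, q=10, r=5}

Derivation:
Apply events with t <= 13 (3 events):
  after event 1 (t=1: INC r by 5): {r=5}
  after event 2 (t=3: SET p = 37): {p=37, r=5}
  after event 3 (t=12: SET q = 10): {p=37, q=10, r=5}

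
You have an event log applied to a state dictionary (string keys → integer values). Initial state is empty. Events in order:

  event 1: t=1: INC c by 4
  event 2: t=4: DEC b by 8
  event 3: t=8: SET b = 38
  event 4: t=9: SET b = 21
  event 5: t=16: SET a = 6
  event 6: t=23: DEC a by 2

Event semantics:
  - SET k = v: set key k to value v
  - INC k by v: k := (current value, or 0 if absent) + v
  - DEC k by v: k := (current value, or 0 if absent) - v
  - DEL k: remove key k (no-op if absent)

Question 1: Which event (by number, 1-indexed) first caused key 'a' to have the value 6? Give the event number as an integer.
Answer: 5

Derivation:
Looking for first event where a becomes 6:
  event 5: a (absent) -> 6  <-- first match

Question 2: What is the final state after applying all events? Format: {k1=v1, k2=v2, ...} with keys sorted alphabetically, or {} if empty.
Answer: {a=4, b=21, c=4}

Derivation:
  after event 1 (t=1: INC c by 4): {c=4}
  after event 2 (t=4: DEC b by 8): {b=-8, c=4}
  after event 3 (t=8: SET b = 38): {b=38, c=4}
  after event 4 (t=9: SET b = 21): {b=21, c=4}
  after event 5 (t=16: SET a = 6): {a=6, b=21, c=4}
  after event 6 (t=23: DEC a by 2): {a=4, b=21, c=4}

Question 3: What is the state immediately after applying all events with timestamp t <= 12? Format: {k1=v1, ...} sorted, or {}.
Answer: {b=21, c=4}

Derivation:
Apply events with t <= 12 (4 events):
  after event 1 (t=1: INC c by 4): {c=4}
  after event 2 (t=4: DEC b by 8): {b=-8, c=4}
  after event 3 (t=8: SET b = 38): {b=38, c=4}
  after event 4 (t=9: SET b = 21): {b=21, c=4}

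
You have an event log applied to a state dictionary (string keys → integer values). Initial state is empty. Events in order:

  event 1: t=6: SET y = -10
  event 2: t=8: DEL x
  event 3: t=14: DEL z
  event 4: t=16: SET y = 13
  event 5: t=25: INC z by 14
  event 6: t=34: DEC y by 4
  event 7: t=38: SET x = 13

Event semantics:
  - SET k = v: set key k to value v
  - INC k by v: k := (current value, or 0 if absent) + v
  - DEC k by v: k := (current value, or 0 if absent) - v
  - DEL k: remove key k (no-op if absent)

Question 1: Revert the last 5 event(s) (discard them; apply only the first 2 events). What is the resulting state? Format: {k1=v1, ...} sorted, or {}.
Answer: {y=-10}

Derivation:
Keep first 2 events (discard last 5):
  after event 1 (t=6: SET y = -10): {y=-10}
  after event 2 (t=8: DEL x): {y=-10}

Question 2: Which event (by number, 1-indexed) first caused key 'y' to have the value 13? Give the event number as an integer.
Answer: 4

Derivation:
Looking for first event where y becomes 13:
  event 1: y = -10
  event 2: y = -10
  event 3: y = -10
  event 4: y -10 -> 13  <-- first match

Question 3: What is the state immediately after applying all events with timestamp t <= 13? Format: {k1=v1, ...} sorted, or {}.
Apply events with t <= 13 (2 events):
  after event 1 (t=6: SET y = -10): {y=-10}
  after event 2 (t=8: DEL x): {y=-10}

Answer: {y=-10}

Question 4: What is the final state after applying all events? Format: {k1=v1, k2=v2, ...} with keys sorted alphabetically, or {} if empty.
  after event 1 (t=6: SET y = -10): {y=-10}
  after event 2 (t=8: DEL x): {y=-10}
  after event 3 (t=14: DEL z): {y=-10}
  after event 4 (t=16: SET y = 13): {y=13}
  after event 5 (t=25: INC z by 14): {y=13, z=14}
  after event 6 (t=34: DEC y by 4): {y=9, z=14}
  after event 7 (t=38: SET x = 13): {x=13, y=9, z=14}

Answer: {x=13, y=9, z=14}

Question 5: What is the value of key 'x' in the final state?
Track key 'x' through all 7 events:
  event 1 (t=6: SET y = -10): x unchanged
  event 2 (t=8: DEL x): x (absent) -> (absent)
  event 3 (t=14: DEL z): x unchanged
  event 4 (t=16: SET y = 13): x unchanged
  event 5 (t=25: INC z by 14): x unchanged
  event 6 (t=34: DEC y by 4): x unchanged
  event 7 (t=38: SET x = 13): x (absent) -> 13
Final: x = 13

Answer: 13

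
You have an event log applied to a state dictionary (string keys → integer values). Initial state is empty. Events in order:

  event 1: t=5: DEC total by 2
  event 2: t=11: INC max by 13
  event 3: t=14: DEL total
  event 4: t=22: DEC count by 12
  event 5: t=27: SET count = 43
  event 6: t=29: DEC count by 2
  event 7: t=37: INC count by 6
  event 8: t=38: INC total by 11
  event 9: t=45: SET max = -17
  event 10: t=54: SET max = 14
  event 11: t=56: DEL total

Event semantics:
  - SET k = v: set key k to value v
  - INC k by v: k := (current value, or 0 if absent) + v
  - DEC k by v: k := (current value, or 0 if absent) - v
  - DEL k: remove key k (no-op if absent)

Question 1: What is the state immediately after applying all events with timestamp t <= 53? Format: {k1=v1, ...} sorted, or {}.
Apply events with t <= 53 (9 events):
  after event 1 (t=5: DEC total by 2): {total=-2}
  after event 2 (t=11: INC max by 13): {max=13, total=-2}
  after event 3 (t=14: DEL total): {max=13}
  after event 4 (t=22: DEC count by 12): {count=-12, max=13}
  after event 5 (t=27: SET count = 43): {count=43, max=13}
  after event 6 (t=29: DEC count by 2): {count=41, max=13}
  after event 7 (t=37: INC count by 6): {count=47, max=13}
  after event 8 (t=38: INC total by 11): {count=47, max=13, total=11}
  after event 9 (t=45: SET max = -17): {count=47, max=-17, total=11}

Answer: {count=47, max=-17, total=11}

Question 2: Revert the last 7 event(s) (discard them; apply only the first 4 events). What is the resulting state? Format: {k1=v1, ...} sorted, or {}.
Answer: {count=-12, max=13}

Derivation:
Keep first 4 events (discard last 7):
  after event 1 (t=5: DEC total by 2): {total=-2}
  after event 2 (t=11: INC max by 13): {max=13, total=-2}
  after event 3 (t=14: DEL total): {max=13}
  after event 4 (t=22: DEC count by 12): {count=-12, max=13}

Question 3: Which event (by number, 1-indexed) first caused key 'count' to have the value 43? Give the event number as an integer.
Looking for first event where count becomes 43:
  event 4: count = -12
  event 5: count -12 -> 43  <-- first match

Answer: 5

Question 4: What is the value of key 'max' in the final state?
Answer: 14

Derivation:
Track key 'max' through all 11 events:
  event 1 (t=5: DEC total by 2): max unchanged
  event 2 (t=11: INC max by 13): max (absent) -> 13
  event 3 (t=14: DEL total): max unchanged
  event 4 (t=22: DEC count by 12): max unchanged
  event 5 (t=27: SET count = 43): max unchanged
  event 6 (t=29: DEC count by 2): max unchanged
  event 7 (t=37: INC count by 6): max unchanged
  event 8 (t=38: INC total by 11): max unchanged
  event 9 (t=45: SET max = -17): max 13 -> -17
  event 10 (t=54: SET max = 14): max -17 -> 14
  event 11 (t=56: DEL total): max unchanged
Final: max = 14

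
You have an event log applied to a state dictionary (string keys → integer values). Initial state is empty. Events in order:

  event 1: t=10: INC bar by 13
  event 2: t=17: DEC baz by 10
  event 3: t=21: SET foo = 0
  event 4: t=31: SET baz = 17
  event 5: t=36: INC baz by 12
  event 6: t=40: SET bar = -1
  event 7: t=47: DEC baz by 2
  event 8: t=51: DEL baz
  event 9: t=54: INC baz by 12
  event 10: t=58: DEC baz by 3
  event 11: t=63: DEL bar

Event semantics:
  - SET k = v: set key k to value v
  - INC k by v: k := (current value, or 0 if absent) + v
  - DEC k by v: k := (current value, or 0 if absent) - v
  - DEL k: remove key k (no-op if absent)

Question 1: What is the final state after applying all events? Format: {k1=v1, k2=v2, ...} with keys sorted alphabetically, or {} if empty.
Answer: {baz=9, foo=0}

Derivation:
  after event 1 (t=10: INC bar by 13): {bar=13}
  after event 2 (t=17: DEC baz by 10): {bar=13, baz=-10}
  after event 3 (t=21: SET foo = 0): {bar=13, baz=-10, foo=0}
  after event 4 (t=31: SET baz = 17): {bar=13, baz=17, foo=0}
  after event 5 (t=36: INC baz by 12): {bar=13, baz=29, foo=0}
  after event 6 (t=40: SET bar = -1): {bar=-1, baz=29, foo=0}
  after event 7 (t=47: DEC baz by 2): {bar=-1, baz=27, foo=0}
  after event 8 (t=51: DEL baz): {bar=-1, foo=0}
  after event 9 (t=54: INC baz by 12): {bar=-1, baz=12, foo=0}
  after event 10 (t=58: DEC baz by 3): {bar=-1, baz=9, foo=0}
  after event 11 (t=63: DEL bar): {baz=9, foo=0}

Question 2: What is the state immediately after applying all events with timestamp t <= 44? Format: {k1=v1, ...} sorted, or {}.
Apply events with t <= 44 (6 events):
  after event 1 (t=10: INC bar by 13): {bar=13}
  after event 2 (t=17: DEC baz by 10): {bar=13, baz=-10}
  after event 3 (t=21: SET foo = 0): {bar=13, baz=-10, foo=0}
  after event 4 (t=31: SET baz = 17): {bar=13, baz=17, foo=0}
  after event 5 (t=36: INC baz by 12): {bar=13, baz=29, foo=0}
  after event 6 (t=40: SET bar = -1): {bar=-1, baz=29, foo=0}

Answer: {bar=-1, baz=29, foo=0}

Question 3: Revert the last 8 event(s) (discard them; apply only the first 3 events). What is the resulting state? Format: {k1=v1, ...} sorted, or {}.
Keep first 3 events (discard last 8):
  after event 1 (t=10: INC bar by 13): {bar=13}
  after event 2 (t=17: DEC baz by 10): {bar=13, baz=-10}
  after event 3 (t=21: SET foo = 0): {bar=13, baz=-10, foo=0}

Answer: {bar=13, baz=-10, foo=0}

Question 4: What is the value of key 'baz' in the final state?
Answer: 9

Derivation:
Track key 'baz' through all 11 events:
  event 1 (t=10: INC bar by 13): baz unchanged
  event 2 (t=17: DEC baz by 10): baz (absent) -> -10
  event 3 (t=21: SET foo = 0): baz unchanged
  event 4 (t=31: SET baz = 17): baz -10 -> 17
  event 5 (t=36: INC baz by 12): baz 17 -> 29
  event 6 (t=40: SET bar = -1): baz unchanged
  event 7 (t=47: DEC baz by 2): baz 29 -> 27
  event 8 (t=51: DEL baz): baz 27 -> (absent)
  event 9 (t=54: INC baz by 12): baz (absent) -> 12
  event 10 (t=58: DEC baz by 3): baz 12 -> 9
  event 11 (t=63: DEL bar): baz unchanged
Final: baz = 9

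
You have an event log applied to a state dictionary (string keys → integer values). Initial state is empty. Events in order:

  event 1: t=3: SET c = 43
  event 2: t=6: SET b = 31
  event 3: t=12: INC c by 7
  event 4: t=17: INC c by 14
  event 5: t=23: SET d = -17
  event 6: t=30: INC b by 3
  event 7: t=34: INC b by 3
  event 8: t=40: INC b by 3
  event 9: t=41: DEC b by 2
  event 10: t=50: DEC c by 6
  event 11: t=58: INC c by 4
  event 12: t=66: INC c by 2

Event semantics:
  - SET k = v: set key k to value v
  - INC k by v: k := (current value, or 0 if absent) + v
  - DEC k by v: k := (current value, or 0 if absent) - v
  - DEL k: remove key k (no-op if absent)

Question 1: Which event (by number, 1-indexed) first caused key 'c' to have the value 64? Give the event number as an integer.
Answer: 4

Derivation:
Looking for first event where c becomes 64:
  event 1: c = 43
  event 2: c = 43
  event 3: c = 50
  event 4: c 50 -> 64  <-- first match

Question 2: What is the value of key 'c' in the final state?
Answer: 64

Derivation:
Track key 'c' through all 12 events:
  event 1 (t=3: SET c = 43): c (absent) -> 43
  event 2 (t=6: SET b = 31): c unchanged
  event 3 (t=12: INC c by 7): c 43 -> 50
  event 4 (t=17: INC c by 14): c 50 -> 64
  event 5 (t=23: SET d = -17): c unchanged
  event 6 (t=30: INC b by 3): c unchanged
  event 7 (t=34: INC b by 3): c unchanged
  event 8 (t=40: INC b by 3): c unchanged
  event 9 (t=41: DEC b by 2): c unchanged
  event 10 (t=50: DEC c by 6): c 64 -> 58
  event 11 (t=58: INC c by 4): c 58 -> 62
  event 12 (t=66: INC c by 2): c 62 -> 64
Final: c = 64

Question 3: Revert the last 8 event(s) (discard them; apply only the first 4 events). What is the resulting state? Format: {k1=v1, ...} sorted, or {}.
Keep first 4 events (discard last 8):
  after event 1 (t=3: SET c = 43): {c=43}
  after event 2 (t=6: SET b = 31): {b=31, c=43}
  after event 3 (t=12: INC c by 7): {b=31, c=50}
  after event 4 (t=17: INC c by 14): {b=31, c=64}

Answer: {b=31, c=64}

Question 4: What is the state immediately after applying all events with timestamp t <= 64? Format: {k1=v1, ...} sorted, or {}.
Apply events with t <= 64 (11 events):
  after event 1 (t=3: SET c = 43): {c=43}
  after event 2 (t=6: SET b = 31): {b=31, c=43}
  after event 3 (t=12: INC c by 7): {b=31, c=50}
  after event 4 (t=17: INC c by 14): {b=31, c=64}
  after event 5 (t=23: SET d = -17): {b=31, c=64, d=-17}
  after event 6 (t=30: INC b by 3): {b=34, c=64, d=-17}
  after event 7 (t=34: INC b by 3): {b=37, c=64, d=-17}
  after event 8 (t=40: INC b by 3): {b=40, c=64, d=-17}
  after event 9 (t=41: DEC b by 2): {b=38, c=64, d=-17}
  after event 10 (t=50: DEC c by 6): {b=38, c=58, d=-17}
  after event 11 (t=58: INC c by 4): {b=38, c=62, d=-17}

Answer: {b=38, c=62, d=-17}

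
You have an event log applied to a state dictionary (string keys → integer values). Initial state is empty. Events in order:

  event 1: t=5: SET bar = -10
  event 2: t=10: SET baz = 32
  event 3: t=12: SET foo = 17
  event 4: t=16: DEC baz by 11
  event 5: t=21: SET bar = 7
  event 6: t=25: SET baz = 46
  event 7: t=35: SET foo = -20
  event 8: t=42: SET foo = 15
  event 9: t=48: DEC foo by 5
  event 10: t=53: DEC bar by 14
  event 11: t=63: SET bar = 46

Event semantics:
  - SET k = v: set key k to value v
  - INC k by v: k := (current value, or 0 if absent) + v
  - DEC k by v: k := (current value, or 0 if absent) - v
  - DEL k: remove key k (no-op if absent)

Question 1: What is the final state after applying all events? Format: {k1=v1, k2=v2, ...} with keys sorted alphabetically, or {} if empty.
Answer: {bar=46, baz=46, foo=10}

Derivation:
  after event 1 (t=5: SET bar = -10): {bar=-10}
  after event 2 (t=10: SET baz = 32): {bar=-10, baz=32}
  after event 3 (t=12: SET foo = 17): {bar=-10, baz=32, foo=17}
  after event 4 (t=16: DEC baz by 11): {bar=-10, baz=21, foo=17}
  after event 5 (t=21: SET bar = 7): {bar=7, baz=21, foo=17}
  after event 6 (t=25: SET baz = 46): {bar=7, baz=46, foo=17}
  after event 7 (t=35: SET foo = -20): {bar=7, baz=46, foo=-20}
  after event 8 (t=42: SET foo = 15): {bar=7, baz=46, foo=15}
  after event 9 (t=48: DEC foo by 5): {bar=7, baz=46, foo=10}
  after event 10 (t=53: DEC bar by 14): {bar=-7, baz=46, foo=10}
  after event 11 (t=63: SET bar = 46): {bar=46, baz=46, foo=10}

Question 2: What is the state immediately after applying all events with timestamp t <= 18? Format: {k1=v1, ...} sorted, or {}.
Answer: {bar=-10, baz=21, foo=17}

Derivation:
Apply events with t <= 18 (4 events):
  after event 1 (t=5: SET bar = -10): {bar=-10}
  after event 2 (t=10: SET baz = 32): {bar=-10, baz=32}
  after event 3 (t=12: SET foo = 17): {bar=-10, baz=32, foo=17}
  after event 4 (t=16: DEC baz by 11): {bar=-10, baz=21, foo=17}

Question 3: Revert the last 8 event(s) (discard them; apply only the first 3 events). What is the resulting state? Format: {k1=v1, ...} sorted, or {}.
Answer: {bar=-10, baz=32, foo=17}

Derivation:
Keep first 3 events (discard last 8):
  after event 1 (t=5: SET bar = -10): {bar=-10}
  after event 2 (t=10: SET baz = 32): {bar=-10, baz=32}
  after event 3 (t=12: SET foo = 17): {bar=-10, baz=32, foo=17}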